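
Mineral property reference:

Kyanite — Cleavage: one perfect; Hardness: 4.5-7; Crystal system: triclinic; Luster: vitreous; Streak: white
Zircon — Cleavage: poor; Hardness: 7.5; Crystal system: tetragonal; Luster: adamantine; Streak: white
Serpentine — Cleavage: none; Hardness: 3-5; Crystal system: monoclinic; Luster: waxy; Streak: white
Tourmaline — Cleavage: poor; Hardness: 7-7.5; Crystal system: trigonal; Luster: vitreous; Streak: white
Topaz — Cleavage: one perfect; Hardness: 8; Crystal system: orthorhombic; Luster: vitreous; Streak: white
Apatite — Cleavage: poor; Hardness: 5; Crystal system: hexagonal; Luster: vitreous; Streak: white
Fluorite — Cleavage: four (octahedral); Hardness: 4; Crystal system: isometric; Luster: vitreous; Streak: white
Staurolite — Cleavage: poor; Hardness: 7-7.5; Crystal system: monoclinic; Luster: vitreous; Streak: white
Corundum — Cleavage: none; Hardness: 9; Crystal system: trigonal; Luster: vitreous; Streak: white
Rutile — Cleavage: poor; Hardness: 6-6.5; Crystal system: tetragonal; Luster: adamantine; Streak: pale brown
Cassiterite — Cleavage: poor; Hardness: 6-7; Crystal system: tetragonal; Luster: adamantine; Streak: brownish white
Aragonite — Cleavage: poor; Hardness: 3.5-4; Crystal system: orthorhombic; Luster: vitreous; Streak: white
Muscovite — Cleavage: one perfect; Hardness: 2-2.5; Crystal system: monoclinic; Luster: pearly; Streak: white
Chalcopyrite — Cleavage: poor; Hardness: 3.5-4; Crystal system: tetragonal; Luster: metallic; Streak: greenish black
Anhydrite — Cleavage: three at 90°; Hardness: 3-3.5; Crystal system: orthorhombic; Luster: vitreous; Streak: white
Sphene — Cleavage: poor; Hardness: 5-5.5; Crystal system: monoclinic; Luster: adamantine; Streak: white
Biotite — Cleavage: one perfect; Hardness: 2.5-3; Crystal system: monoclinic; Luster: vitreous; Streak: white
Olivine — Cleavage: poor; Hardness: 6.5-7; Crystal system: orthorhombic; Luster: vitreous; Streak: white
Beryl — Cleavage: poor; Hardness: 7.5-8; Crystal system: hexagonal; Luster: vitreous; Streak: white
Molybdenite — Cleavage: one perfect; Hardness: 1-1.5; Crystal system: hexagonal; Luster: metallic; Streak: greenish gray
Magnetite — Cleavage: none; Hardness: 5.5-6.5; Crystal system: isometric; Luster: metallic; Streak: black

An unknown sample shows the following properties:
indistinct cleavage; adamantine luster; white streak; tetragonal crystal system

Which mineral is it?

Indistinct cleavage: only Zircon, Tourmaline, Apatite, Staurolite, Rutile, Cassiterite, Aragonite, Chalcopyrite, Sphene, Olivine, Beryl remain.
Adamantine luster: leaves Zircon, Rutile, Cassiterite, Sphene.
White streak is inconsistent with Rutile, Cassiterite.
Tetragonal crystal system excludes Sphene.
Zircon is the sole remaining match.

Zircon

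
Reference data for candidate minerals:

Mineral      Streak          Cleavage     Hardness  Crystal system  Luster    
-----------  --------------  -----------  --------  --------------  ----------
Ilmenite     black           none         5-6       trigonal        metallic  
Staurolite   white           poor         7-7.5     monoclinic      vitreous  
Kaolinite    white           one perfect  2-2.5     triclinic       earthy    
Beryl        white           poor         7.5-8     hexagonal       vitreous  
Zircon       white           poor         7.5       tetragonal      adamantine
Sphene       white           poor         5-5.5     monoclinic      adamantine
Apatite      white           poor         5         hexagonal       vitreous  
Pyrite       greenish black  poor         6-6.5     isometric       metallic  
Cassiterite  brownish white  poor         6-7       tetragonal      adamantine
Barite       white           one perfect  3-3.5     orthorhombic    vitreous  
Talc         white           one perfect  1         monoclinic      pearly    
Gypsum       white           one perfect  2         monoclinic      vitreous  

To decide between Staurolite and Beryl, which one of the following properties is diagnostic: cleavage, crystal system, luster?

crystal system

Cleavage: both poor — identical.
Crystal system: Staurolite monoclinic, Beryl hexagonal — these differ.
Luster: both vitreous — identical.
Of the listed properties, crystal system is the one that separates them.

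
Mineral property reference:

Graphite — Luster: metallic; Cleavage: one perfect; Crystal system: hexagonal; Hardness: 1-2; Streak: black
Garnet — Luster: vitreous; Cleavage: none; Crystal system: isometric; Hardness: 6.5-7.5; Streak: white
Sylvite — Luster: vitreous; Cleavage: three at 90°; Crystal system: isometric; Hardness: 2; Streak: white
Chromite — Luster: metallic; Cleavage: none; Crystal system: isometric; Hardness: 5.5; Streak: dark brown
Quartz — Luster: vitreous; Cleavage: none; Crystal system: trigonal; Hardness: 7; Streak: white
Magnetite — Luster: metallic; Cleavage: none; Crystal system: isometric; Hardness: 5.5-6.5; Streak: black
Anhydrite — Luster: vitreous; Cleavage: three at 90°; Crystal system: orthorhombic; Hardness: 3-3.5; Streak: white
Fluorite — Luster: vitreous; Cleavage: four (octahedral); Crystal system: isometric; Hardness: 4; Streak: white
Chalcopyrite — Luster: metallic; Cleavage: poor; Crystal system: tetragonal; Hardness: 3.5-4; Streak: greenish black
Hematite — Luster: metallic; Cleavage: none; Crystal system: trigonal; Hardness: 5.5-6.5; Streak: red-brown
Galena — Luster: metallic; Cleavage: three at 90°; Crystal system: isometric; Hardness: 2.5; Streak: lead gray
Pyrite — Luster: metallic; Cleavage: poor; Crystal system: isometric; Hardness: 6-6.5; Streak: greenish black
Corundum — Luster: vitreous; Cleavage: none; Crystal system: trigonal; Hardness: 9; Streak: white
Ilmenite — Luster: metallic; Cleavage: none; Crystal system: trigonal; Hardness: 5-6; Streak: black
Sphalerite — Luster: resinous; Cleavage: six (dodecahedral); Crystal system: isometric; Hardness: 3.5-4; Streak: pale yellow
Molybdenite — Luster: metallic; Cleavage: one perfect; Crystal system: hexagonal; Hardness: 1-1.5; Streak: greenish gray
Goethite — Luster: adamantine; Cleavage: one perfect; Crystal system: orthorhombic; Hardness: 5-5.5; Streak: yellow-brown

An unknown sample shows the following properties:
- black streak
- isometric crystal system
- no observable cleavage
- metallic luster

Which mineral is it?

Black streak — leaves Graphite, Magnetite, Ilmenite.
Isometric crystal system — Magnetite remains.
No observable cleavage — every remaining candidate is consistent.
Metallic luster — all remaining candidates fit.
The only mineral consistent with every observation is Magnetite.

Magnetite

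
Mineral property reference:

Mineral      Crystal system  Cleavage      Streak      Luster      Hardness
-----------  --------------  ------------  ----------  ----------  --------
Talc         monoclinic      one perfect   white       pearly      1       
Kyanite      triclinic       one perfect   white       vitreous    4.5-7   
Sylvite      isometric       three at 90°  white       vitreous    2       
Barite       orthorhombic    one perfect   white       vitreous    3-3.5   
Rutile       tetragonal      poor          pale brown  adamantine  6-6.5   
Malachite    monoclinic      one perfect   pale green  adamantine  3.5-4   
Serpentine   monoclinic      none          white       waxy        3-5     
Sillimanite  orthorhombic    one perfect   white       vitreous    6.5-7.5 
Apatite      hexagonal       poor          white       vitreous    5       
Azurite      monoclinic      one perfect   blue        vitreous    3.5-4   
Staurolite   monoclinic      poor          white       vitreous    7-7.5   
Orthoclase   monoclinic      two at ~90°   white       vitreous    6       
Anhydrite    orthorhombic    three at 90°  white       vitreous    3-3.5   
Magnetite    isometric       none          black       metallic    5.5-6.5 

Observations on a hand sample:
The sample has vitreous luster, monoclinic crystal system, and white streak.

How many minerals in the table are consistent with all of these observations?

2

Vitreous luster rules out Talc, Rutile, Malachite, Serpentine, Magnetite.
Monoclinic crystal system — only Azurite, Staurolite, Orthoclase remain.
White streak is inconsistent with Azurite.
Consistent with every observation: Orthoclase, Staurolite.
That is 2 minerals.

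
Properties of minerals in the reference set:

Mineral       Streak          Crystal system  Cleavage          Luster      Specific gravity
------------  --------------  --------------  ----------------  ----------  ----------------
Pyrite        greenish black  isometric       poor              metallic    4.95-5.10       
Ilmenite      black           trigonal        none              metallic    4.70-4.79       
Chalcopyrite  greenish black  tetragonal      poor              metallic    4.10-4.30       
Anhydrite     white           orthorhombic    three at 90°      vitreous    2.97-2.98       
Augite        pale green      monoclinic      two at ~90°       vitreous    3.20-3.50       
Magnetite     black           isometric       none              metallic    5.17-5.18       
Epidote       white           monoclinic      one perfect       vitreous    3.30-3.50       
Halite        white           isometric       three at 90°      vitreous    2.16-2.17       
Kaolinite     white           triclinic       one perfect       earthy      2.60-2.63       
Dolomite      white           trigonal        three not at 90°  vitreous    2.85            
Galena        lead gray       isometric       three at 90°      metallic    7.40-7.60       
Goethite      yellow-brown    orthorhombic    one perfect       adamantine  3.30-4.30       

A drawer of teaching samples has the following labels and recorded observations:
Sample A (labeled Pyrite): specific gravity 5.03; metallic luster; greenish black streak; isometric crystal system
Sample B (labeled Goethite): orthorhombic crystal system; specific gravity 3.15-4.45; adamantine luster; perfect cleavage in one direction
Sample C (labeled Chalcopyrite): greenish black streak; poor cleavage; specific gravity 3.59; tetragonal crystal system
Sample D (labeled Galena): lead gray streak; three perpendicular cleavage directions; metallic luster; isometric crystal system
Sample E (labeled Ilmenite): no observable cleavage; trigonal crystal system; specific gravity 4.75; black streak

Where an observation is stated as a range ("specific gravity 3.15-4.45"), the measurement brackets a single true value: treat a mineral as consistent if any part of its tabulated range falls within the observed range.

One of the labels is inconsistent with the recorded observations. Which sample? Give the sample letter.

C

Sample A: nothing contradicts Pyrite.
Sample B: nothing contradicts Goethite.
Sample C: Chalcopyrite has SG 4.10-4.30, but the record shows specific gravity 3.59 — this label is wrong.
Sample D: nothing contradicts Galena.
Sample E: nothing contradicts Ilmenite.
Sample C is the mislabeled one.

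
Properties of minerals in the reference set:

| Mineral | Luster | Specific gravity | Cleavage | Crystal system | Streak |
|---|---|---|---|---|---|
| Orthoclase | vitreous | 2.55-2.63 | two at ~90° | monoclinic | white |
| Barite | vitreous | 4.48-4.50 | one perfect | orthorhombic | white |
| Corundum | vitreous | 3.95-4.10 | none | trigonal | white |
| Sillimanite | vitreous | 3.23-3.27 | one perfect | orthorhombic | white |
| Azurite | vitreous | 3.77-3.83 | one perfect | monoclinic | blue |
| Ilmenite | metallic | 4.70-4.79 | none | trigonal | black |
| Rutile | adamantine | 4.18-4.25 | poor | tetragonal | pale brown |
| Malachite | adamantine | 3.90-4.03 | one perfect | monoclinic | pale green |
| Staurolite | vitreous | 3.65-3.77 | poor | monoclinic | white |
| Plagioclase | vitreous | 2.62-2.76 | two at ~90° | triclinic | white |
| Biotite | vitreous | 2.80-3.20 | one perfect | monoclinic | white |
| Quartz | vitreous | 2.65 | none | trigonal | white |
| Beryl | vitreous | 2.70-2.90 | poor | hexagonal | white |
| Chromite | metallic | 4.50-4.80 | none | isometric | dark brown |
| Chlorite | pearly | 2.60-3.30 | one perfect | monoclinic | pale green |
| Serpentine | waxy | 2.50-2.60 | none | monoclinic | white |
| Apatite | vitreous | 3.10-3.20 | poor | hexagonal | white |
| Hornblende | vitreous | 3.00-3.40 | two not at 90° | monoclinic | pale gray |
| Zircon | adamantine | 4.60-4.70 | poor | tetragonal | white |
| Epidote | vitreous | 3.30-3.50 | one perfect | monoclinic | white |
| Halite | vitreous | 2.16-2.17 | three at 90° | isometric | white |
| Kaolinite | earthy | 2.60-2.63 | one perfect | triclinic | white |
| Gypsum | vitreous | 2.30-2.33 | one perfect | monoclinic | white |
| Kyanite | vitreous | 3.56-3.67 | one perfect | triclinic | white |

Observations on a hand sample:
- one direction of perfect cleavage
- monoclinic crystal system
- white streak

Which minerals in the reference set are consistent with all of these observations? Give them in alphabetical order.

One direction of perfect cleavage: leaves Barite, Sillimanite, Azurite, Malachite, Biotite, Chlorite, Epidote, Kaolinite, Gypsum, Kyanite.
Monoclinic crystal system rules out Barite, Sillimanite, Kaolinite, Kyanite.
White streak is inconsistent with Azurite, Malachite, Chlorite.
Remaining candidates: Biotite, Epidote, Gypsum.

Biotite, Epidote, Gypsum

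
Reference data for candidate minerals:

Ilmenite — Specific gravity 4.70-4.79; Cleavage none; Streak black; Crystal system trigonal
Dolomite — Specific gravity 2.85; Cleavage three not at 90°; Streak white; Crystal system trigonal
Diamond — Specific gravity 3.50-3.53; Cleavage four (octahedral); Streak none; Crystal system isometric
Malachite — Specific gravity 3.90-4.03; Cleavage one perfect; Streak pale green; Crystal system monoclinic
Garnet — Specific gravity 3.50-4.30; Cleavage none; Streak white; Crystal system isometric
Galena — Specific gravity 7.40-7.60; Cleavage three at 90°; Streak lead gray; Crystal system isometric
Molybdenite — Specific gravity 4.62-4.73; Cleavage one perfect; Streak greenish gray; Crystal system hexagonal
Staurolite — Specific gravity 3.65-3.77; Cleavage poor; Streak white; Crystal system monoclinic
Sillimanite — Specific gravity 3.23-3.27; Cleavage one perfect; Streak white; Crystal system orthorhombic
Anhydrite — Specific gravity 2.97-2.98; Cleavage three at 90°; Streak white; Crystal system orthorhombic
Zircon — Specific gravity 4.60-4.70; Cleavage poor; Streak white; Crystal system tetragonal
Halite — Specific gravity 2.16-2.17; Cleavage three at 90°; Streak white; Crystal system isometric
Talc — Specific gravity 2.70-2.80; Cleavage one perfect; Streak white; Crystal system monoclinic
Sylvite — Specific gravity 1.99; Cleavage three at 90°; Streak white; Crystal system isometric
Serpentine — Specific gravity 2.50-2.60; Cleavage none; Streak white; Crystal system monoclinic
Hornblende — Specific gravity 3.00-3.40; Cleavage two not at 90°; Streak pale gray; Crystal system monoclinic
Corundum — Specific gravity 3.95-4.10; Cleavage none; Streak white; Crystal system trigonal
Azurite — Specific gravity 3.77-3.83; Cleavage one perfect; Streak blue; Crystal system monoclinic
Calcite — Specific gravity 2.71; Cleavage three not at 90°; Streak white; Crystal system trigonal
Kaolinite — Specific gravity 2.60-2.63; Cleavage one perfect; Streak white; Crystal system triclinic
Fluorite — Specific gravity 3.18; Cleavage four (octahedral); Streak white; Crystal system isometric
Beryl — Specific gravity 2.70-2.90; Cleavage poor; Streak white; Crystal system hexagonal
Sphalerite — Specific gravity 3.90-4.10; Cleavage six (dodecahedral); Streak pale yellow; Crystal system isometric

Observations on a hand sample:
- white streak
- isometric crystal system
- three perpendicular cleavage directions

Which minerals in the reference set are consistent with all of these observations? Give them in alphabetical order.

Halite, Sylvite

White streak — leaves Dolomite, Garnet, Staurolite, Sillimanite, Anhydrite, Zircon, Halite, Talc, Sylvite, Serpentine, Corundum, Calcite, Kaolinite, Fluorite, Beryl.
Isometric crystal system — leaves Garnet, Halite, Sylvite, Fluorite.
Three perpendicular cleavage directions is inconsistent with Garnet, Fluorite.
Remaining candidates: Halite, Sylvite.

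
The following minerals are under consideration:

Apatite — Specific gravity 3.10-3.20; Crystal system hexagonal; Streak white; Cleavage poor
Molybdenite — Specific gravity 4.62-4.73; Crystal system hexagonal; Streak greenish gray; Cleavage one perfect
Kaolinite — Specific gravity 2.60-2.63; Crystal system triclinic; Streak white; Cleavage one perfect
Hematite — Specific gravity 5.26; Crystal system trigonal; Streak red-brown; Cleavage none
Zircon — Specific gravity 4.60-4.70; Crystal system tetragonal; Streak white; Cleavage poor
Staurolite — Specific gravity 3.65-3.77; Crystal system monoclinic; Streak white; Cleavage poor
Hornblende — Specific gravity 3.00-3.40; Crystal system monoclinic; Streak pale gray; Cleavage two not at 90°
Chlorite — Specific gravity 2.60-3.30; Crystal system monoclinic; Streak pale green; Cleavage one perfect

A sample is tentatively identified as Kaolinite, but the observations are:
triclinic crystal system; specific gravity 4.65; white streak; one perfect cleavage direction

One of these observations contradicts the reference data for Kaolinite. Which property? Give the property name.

Triclinic crystal system: Kaolinite has triclinic system — matches.
Specific gravity 4.65: Kaolinite has SG 2.60-2.63 — inconsistent.
White streak: Kaolinite has white streak — matches.
One perfect cleavage direction: Kaolinite has cleavage one perfect — matches.
The specific gravity is the one property that does not fit.

specific gravity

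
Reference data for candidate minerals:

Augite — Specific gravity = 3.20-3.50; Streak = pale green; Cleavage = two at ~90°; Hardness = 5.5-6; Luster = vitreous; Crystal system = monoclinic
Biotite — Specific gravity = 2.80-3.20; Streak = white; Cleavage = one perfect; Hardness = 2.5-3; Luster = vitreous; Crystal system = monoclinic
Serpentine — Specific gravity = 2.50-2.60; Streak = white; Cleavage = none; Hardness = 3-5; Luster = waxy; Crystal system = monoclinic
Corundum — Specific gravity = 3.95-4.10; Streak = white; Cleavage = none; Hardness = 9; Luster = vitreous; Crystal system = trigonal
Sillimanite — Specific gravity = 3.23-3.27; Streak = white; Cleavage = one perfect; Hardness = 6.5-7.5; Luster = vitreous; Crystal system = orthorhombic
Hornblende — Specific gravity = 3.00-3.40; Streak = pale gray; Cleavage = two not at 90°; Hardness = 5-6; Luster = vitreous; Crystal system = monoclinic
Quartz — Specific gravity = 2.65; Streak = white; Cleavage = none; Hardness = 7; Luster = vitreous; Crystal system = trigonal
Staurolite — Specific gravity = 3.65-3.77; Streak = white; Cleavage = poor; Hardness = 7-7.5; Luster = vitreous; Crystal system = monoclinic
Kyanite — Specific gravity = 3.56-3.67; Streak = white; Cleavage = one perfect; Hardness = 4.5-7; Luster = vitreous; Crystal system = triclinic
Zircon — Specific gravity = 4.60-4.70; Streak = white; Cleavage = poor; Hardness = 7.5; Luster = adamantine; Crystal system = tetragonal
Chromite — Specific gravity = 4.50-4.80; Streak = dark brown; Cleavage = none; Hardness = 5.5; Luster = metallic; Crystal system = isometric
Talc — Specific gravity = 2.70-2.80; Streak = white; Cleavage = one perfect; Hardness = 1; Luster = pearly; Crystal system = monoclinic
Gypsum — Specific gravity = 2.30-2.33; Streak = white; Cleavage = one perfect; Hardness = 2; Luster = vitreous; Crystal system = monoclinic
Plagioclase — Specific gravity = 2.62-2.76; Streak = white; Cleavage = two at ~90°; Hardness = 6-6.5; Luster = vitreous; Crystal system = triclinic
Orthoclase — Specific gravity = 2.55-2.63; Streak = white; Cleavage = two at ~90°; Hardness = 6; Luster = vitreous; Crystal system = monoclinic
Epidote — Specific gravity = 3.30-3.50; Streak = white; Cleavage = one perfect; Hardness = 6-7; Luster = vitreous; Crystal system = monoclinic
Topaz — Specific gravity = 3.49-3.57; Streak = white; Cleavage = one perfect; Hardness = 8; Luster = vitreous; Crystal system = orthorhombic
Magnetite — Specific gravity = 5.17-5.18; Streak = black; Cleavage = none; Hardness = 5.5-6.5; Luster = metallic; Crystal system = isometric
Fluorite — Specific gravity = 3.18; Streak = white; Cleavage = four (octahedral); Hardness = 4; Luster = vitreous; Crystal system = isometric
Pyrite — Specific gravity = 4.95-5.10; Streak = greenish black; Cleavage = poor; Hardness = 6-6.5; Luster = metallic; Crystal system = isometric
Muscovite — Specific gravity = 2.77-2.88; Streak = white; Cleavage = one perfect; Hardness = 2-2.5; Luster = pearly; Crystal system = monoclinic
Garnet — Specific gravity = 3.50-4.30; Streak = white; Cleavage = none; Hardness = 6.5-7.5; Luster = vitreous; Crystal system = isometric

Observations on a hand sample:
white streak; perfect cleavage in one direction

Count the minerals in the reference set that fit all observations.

8

White streak is inconsistent with Augite, Hornblende, Chromite, Magnetite, Pyrite.
Perfect cleavage in one direction: narrows the field to Biotite, Sillimanite, Kyanite, Talc, Gypsum, Epidote, Topaz, Muscovite.
The minerals that satisfy all observations are Biotite, Epidote, Gypsum, Kyanite, Muscovite, Sillimanite, Talc, Topaz.
That is 8 minerals.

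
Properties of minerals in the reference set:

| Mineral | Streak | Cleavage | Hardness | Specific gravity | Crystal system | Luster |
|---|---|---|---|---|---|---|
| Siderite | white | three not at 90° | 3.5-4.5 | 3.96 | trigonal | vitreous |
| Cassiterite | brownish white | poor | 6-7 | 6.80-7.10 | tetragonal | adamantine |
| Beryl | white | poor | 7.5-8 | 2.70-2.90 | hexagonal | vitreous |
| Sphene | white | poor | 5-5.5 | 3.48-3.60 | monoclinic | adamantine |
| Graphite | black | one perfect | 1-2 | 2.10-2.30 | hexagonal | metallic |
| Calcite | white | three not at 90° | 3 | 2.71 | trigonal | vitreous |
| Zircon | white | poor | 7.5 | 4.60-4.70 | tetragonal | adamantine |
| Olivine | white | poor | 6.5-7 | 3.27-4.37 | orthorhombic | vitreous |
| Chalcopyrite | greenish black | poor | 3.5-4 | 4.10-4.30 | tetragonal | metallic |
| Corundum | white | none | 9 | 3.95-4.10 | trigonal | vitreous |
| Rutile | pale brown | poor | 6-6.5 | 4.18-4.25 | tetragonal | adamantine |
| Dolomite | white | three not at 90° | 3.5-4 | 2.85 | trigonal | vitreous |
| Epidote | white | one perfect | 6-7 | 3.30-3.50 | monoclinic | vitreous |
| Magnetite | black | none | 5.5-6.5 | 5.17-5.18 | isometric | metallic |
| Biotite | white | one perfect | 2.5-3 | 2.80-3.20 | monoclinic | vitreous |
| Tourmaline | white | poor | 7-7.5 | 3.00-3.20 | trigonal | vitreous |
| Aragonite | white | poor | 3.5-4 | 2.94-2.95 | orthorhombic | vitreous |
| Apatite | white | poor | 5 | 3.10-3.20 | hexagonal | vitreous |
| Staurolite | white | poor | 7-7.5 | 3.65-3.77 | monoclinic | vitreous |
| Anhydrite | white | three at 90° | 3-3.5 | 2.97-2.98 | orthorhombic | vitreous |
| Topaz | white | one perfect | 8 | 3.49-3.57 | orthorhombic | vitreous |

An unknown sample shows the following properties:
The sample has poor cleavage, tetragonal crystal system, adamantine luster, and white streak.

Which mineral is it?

Zircon

Poor cleavage — leaves Cassiterite, Beryl, Sphene, Zircon, Olivine, Chalcopyrite, Rutile, Tourmaline, Aragonite, Apatite, Staurolite.
Tetragonal crystal system — only Cassiterite, Zircon, Chalcopyrite, Rutile remain.
Adamantine luster rules out Chalcopyrite.
White streak — narrows the field to Zircon.
The only mineral consistent with every observation is Zircon.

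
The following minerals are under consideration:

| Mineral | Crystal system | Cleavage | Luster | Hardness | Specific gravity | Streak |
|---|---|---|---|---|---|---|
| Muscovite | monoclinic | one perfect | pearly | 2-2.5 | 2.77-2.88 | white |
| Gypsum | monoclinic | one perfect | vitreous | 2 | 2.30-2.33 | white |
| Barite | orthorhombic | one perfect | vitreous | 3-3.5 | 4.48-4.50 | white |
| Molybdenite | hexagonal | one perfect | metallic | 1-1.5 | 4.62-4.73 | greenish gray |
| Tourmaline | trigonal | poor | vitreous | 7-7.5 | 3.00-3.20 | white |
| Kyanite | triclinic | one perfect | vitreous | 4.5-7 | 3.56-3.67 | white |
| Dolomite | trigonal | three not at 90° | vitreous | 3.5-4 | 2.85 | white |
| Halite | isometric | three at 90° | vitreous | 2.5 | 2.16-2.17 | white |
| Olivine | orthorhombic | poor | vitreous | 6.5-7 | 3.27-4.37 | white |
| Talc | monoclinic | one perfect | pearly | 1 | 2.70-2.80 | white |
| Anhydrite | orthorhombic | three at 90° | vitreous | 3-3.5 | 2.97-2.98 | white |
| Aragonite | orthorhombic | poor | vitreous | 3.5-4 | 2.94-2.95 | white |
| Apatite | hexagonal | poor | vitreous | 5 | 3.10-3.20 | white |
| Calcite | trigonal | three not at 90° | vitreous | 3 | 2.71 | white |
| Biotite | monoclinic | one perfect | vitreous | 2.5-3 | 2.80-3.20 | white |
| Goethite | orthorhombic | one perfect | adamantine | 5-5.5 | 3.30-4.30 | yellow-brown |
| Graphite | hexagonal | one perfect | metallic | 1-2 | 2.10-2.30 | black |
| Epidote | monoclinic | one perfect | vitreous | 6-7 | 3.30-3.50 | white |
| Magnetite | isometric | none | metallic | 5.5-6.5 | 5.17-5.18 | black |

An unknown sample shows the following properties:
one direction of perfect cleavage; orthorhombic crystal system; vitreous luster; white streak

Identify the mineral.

One direction of perfect cleavage — leaves Muscovite, Gypsum, Barite, Molybdenite, Kyanite, Talc, Biotite, Goethite, Graphite, Epidote.
Orthorhombic crystal system — only Barite, Goethite remain.
Vitreous luster eliminates Goethite.
White streak — no further eliminations.
Barite is the sole remaining match.

Barite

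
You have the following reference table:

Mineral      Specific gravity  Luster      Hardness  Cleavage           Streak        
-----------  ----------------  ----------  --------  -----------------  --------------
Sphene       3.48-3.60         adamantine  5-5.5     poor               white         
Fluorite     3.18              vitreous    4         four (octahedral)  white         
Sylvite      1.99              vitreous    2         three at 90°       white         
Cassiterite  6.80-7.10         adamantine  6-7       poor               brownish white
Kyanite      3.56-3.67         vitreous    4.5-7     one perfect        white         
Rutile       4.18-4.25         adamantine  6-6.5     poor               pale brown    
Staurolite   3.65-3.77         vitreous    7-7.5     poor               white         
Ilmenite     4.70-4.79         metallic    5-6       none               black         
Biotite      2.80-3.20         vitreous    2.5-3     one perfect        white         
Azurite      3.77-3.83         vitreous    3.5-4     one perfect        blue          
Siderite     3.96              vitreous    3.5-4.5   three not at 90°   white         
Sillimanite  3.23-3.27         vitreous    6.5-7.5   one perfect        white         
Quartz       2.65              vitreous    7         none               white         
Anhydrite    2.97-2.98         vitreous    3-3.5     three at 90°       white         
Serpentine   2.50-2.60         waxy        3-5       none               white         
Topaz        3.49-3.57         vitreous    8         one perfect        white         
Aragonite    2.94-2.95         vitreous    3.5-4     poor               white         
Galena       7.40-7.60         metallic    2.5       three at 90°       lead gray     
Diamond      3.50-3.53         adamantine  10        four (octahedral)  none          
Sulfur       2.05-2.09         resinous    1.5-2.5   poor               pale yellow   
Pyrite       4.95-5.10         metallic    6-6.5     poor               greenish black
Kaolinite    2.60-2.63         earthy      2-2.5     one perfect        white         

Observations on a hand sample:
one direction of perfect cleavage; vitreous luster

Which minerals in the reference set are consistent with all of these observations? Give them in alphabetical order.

Azurite, Biotite, Kyanite, Sillimanite, Topaz

One direction of perfect cleavage: Kyanite, Biotite, Azurite, Sillimanite, Topaz, Kaolinite remain.
Vitreous luster is inconsistent with Kaolinite.
Remaining candidates: Azurite, Biotite, Kyanite, Sillimanite, Topaz.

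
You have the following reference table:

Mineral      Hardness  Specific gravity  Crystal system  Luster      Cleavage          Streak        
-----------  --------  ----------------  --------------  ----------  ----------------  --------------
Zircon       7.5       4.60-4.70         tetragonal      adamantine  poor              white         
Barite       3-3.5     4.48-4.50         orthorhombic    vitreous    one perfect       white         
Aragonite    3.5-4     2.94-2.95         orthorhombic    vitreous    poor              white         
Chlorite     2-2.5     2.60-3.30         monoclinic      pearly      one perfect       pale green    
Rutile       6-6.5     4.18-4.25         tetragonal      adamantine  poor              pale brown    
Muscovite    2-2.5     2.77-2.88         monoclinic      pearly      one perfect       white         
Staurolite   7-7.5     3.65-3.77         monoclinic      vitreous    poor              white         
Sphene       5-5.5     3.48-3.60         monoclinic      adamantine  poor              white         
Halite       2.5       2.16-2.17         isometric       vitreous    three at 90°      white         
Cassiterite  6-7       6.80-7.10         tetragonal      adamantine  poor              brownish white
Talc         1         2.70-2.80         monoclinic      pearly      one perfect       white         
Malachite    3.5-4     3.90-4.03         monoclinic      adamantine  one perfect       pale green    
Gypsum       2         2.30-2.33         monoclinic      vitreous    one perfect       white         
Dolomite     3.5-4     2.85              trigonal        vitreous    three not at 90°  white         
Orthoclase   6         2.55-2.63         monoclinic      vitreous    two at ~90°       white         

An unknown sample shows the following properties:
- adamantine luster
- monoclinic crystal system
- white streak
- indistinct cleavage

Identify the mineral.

Adamantine luster: narrows the field to Zircon, Rutile, Sphene, Cassiterite, Malachite.
Monoclinic crystal system: leaves Sphene, Malachite.
White streak rules out Malachite.
Indistinct cleavage: no further eliminations.
Only Sphene satisfies all observations.

Sphene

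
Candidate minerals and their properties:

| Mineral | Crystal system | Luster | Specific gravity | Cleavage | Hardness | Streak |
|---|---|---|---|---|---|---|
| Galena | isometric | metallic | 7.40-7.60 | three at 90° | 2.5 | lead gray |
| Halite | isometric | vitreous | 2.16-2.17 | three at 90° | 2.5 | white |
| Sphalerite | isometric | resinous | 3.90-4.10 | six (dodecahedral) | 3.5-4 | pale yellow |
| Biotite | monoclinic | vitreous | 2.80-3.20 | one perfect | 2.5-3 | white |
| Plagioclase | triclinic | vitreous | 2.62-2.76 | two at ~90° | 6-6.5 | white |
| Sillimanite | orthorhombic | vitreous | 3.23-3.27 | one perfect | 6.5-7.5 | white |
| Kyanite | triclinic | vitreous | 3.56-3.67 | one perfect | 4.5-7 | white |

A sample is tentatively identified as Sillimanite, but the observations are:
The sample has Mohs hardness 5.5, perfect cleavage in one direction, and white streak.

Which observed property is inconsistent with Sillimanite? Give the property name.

hardness

Mohs hardness 5.5: Sillimanite has hardness 6.5-7.5 — outside the reference range.
Perfect cleavage in one direction: Sillimanite has cleavage one perfect — within range.
White streak: Sillimanite has white streak — within range.
Everything matches except the hardness.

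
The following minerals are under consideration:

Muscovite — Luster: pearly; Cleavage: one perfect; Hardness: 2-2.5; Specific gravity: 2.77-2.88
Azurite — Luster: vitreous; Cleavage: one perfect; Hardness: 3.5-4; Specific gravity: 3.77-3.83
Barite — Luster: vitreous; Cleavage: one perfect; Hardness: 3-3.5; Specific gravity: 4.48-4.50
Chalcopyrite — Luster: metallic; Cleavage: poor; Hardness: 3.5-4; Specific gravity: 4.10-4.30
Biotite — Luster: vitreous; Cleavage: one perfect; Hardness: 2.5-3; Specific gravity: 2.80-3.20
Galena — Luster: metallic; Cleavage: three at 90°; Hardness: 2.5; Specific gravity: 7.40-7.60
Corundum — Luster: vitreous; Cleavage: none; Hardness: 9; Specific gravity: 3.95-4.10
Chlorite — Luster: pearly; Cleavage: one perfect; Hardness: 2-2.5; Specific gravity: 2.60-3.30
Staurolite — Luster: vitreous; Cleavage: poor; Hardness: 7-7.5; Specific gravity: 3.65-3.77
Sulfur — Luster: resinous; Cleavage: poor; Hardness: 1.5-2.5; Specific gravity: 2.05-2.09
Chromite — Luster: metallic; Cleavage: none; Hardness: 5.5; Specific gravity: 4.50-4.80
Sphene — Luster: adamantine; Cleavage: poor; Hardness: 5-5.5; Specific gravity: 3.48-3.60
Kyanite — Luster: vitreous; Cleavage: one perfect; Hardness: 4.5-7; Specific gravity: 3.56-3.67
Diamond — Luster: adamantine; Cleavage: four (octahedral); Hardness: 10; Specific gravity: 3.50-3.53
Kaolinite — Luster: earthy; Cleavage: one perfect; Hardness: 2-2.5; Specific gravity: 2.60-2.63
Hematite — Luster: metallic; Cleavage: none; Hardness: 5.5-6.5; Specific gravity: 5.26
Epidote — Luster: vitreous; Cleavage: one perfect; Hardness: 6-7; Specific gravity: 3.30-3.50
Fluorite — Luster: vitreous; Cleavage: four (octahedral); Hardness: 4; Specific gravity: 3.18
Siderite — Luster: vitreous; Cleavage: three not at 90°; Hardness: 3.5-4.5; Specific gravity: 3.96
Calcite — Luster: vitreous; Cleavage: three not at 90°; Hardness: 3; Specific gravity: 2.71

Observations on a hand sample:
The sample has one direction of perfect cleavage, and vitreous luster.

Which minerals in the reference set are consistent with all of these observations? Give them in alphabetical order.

Azurite, Barite, Biotite, Epidote, Kyanite

One direction of perfect cleavage — only Muscovite, Azurite, Barite, Biotite, Chlorite, Kyanite, Kaolinite, Epidote remain.
Vitreous luster excludes Muscovite, Chlorite, Kaolinite.
The minerals that satisfy all observations are Azurite, Barite, Biotite, Epidote, Kyanite.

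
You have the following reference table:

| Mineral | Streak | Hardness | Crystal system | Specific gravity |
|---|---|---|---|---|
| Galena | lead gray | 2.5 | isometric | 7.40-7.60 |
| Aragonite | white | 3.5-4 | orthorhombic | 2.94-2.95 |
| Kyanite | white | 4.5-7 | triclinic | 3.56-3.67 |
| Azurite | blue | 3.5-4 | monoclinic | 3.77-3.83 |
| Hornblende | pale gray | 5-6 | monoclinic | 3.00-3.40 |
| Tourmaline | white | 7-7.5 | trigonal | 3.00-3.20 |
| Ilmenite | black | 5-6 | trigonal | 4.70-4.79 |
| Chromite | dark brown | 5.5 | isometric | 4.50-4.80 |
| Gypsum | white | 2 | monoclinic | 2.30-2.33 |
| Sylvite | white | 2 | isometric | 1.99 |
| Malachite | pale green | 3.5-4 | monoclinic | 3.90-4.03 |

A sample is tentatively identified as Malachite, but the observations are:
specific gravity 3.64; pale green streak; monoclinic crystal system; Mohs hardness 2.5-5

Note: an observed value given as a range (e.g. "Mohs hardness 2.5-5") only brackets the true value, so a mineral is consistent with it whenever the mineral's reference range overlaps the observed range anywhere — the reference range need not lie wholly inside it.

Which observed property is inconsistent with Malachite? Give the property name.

Specific gravity 3.64: Malachite has SG 3.90-4.03 — does not match.
Pale green streak: Malachite has pale green streak — matches.
Monoclinic crystal system: Malachite has monoclinic system — matches.
Mohs hardness 2.5-5: Malachite has hardness 3.5-4 — matches.
Everything matches except the specific gravity.

specific gravity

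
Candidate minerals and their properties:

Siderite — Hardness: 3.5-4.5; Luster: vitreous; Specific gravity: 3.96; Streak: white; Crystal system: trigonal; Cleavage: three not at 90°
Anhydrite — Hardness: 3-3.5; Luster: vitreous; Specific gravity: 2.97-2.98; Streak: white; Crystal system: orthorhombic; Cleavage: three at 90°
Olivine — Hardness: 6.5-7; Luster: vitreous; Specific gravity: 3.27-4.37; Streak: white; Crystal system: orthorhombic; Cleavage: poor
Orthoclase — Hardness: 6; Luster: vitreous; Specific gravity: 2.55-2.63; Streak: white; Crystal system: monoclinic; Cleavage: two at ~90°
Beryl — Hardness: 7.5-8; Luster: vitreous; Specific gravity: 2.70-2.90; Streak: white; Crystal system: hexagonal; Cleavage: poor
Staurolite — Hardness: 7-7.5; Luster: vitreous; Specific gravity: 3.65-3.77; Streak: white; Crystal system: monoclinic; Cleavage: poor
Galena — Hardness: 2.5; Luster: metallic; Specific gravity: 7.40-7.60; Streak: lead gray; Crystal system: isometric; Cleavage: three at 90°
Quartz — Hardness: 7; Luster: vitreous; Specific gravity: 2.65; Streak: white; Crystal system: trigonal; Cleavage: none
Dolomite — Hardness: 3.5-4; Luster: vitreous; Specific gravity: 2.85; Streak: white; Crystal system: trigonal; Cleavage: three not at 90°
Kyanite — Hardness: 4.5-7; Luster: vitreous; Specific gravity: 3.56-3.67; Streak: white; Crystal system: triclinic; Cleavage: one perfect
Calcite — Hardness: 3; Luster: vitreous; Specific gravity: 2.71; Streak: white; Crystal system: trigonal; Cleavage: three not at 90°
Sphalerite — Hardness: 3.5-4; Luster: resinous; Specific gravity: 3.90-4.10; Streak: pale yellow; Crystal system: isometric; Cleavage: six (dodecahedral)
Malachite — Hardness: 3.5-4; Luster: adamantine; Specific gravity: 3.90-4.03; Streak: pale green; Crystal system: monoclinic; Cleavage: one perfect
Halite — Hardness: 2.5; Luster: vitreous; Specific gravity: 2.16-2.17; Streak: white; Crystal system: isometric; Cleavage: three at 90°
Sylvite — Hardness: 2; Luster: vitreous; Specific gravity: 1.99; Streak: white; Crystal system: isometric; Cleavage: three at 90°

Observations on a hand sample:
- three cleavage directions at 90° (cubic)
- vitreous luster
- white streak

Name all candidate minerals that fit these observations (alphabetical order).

Anhydrite, Halite, Sylvite

Three cleavage directions at 90° (cubic): Anhydrite, Galena, Halite, Sylvite remain.
Vitreous luster excludes Galena.
White streak: consistent with all remaining minerals.
Consistent with every observation: Anhydrite, Halite, Sylvite.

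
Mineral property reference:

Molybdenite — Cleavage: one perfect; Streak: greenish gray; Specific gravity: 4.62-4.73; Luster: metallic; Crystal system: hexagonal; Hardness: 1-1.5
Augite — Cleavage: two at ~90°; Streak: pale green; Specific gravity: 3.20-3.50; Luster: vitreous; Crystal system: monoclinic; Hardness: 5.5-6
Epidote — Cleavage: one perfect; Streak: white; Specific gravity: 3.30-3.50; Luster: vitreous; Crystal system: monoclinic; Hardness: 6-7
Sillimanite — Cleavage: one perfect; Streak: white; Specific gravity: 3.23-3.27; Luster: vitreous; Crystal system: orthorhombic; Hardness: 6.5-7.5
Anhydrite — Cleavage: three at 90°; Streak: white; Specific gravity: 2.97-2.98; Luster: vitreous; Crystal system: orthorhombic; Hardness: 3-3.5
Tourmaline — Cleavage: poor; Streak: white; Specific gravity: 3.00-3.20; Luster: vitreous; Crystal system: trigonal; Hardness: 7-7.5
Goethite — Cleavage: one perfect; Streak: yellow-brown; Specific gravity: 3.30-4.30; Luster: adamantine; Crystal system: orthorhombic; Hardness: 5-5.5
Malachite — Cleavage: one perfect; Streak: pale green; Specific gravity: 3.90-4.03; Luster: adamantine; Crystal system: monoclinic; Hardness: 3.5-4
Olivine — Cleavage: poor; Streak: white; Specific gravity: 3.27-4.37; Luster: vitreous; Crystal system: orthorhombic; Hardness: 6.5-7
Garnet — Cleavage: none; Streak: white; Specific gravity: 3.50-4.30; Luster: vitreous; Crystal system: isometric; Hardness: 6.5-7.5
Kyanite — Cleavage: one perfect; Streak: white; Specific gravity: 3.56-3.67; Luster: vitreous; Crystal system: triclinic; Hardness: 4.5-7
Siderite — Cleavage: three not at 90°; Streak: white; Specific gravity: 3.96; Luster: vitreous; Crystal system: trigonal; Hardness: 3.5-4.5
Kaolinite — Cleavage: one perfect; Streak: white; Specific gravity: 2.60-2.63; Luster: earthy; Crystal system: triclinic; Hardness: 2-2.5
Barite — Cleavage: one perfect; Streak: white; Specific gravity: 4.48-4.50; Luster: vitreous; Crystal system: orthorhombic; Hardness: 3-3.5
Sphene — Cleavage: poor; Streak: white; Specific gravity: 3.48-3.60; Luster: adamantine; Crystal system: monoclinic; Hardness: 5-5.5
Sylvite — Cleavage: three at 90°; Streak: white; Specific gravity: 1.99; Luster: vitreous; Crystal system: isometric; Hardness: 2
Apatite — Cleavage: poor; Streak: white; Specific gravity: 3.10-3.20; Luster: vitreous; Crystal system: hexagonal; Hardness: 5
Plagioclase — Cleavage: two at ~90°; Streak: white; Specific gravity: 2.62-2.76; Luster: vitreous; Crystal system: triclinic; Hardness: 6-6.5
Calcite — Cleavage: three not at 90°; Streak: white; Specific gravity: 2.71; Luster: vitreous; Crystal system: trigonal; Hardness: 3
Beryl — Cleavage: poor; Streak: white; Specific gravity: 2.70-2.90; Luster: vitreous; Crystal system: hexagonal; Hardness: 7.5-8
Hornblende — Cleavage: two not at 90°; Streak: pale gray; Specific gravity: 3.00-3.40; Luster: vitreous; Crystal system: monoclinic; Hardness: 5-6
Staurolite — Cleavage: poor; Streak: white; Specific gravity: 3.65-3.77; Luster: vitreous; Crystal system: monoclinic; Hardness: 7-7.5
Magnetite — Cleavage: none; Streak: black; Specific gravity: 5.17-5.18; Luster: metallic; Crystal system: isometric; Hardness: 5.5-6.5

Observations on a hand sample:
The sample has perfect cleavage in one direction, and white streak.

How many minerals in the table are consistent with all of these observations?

5

Perfect cleavage in one direction — leaves Molybdenite, Epidote, Sillimanite, Goethite, Malachite, Kyanite, Kaolinite, Barite.
White streak excludes Molybdenite, Goethite, Malachite.
Remaining candidates: Barite, Epidote, Kaolinite, Kyanite, Sillimanite.
That is 5 minerals.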